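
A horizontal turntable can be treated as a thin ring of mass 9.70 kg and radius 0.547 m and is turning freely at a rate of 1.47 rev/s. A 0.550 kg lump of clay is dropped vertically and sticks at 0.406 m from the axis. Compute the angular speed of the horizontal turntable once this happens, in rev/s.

ω_f ≈ 1.43 rev/s

The added mass arrives with no angular momentum about the axis, and any external torque about the axis is negligible, so the system's angular momentum is conserved.
I_p = (9.70)(0.547)² = 2.902 kg·m².
Added inertia Σmr² = (0.550)(0.406)² = 0.09066 kg·m²; I_f = 2.902 + 0.09066 = 2.993 kg·m².
ω_f = I_p ω_i / I_f = (2.902)(1.47) / 2.993 = 1.425 rev/s.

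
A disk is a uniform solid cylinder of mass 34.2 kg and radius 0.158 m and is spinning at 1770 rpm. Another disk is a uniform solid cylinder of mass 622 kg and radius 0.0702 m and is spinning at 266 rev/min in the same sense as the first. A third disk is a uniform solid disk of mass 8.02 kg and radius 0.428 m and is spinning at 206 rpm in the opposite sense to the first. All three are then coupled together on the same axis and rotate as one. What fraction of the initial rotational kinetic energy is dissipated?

fraction ≈ 0.743

The coupling torques are internal; angular momentum about the shared axis is conserved.
Moments of inertia: I_A = ½(34.2)(0.158)² = 0.4269 kg·m²; I_B = ½(622)(0.0702)² = 1.533 kg·m²; I_C = ½(8.02)(0.428)² = 0.7346 kg·m².
Taking A's sense as positive: L = (0.4269)(1770) + (1.533)(266) − (0.7346)(206) = 1012 kg·m²·rpm.
Combined I = 0.4269 + 1.533 + 0.7346 = 2.694 kg·m².
ω_f = L / I = 1012 / 2.694 = 375.6 rpm.
KE_i = ½ΣIω² = 8099 J; KE_f = ½(2.694)(39.33)² = 2084 J.
Fraction dissipated = (KE_i − KE_f)/KE_i = 0.7427.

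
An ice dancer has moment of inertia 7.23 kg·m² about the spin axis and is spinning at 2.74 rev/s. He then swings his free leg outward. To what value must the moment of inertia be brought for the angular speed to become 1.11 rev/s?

I₂ ≈ 17.8 kg·m²

With no external torque about the axis, L is conserved: I₁ω₁ = I₂ω₂.
I₂ = I₁ω₁ / ω₂ = (7.23)(2.74) / (1.11) = 17.85 kg·m².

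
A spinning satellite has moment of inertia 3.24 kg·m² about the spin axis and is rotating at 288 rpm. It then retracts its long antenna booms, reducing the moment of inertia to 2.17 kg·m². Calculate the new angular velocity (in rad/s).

Angular momentum about the spin axis is conserved since the torque about it is zero.
ω₂ = I₁ω₁ / I₂ = (3.240)(288 rpm) / (2.170) = 430.0 rpm = 45.03 rad/s.

ω₂ ≈ 45.0 rad/s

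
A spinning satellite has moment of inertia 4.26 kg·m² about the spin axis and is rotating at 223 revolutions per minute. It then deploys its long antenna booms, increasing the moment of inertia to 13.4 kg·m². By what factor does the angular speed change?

With no external torque about the axis, L is conserved: I₁ω₁ = I₂ω₂.
ω₂/ω₁ = I₁/I₂ = 4.260 / 13.40 = 0.3179.

ω₂/ω₁ ≈ 0.318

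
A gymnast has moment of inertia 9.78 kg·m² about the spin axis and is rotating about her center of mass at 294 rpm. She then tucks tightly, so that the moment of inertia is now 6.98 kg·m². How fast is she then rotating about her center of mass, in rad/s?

ω₂ ≈ 43.1 rad/s

Angular momentum about the spin axis is conserved since the torque about it is zero.
ω₂ = I₁ω₁ / I₂ = (9.780)(294 rpm) / (6.980) = 411.9 rpm = 43.14 rad/s.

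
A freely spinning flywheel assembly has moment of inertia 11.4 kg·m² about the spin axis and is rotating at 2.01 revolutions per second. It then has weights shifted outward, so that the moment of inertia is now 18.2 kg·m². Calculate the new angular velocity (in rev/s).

With no external torque about the axis, L is conserved: I₁ω₁ = I₂ω₂.
ω₂ = I₁ω₁ / I₂ = (11.40)(2.01 rev/s) / (18.20) = 1.259 rev/s.

ω₂ ≈ 1.26 rev/s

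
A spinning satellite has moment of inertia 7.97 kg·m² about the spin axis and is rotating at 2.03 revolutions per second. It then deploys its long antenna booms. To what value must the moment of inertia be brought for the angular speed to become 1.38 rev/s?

With no external torque about the axis, L is conserved: I₁ω₁ = I₂ω₂.
I₂ = I₁ω₁ / ω₂ = (7.97)(2.03) / (1.38) = 11.72 kg·m².

I₂ ≈ 11.7 kg·m²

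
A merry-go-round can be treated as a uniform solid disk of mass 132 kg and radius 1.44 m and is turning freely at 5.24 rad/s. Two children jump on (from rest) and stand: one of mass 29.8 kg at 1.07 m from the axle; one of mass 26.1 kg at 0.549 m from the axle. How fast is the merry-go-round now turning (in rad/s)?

The added mass arrives with no angular momentum about the axle, and any external torque about the axle is negligible, so the system's angular momentum is conserved.
I_p = ½(132)(1.44)² = 136.9 kg·m².
Added inertia Σmr² = (29.8)(1.07)² + (26.1)(0.549)² = 41.98 kg·m²; I_f = 136.9 + 41.98 = 178.8 kg·m².
ω_f = I_p ω_i / I_f = (136.9)(5.24) / 178.8 = 4.010 rad/s.

ω_f ≈ 4.01 rad/s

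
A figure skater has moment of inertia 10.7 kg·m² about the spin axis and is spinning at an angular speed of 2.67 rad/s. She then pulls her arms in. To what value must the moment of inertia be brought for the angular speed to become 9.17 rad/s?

I₂ ≈ 3.12 kg·m²

No external torque acts about the spin axis, so angular momentum is conserved.
I₂ = I₁ω₁ / ω₂ = (10.7)(2.67) / (9.17) = 3.115 kg·m².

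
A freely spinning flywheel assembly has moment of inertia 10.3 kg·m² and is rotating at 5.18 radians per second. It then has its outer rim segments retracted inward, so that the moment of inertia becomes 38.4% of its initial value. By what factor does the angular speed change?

ω₂/ω₁ ≈ 2.60

No external torque acts about the spin axis, so angular momentum is conserved.
I₂ = 0.384 × 10.3 = 3.955 kg·m².
ω₂/ω₁ = I₁/I₂ = 10.30 / 3.955 = 2.604.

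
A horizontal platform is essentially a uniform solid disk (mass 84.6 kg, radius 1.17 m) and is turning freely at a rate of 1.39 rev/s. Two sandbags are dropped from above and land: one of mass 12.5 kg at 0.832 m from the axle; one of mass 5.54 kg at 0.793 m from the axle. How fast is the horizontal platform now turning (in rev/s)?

ω_f ≈ 1.15 rev/s

No external torque acts about the axle; L_before = L_after.
I_p = ½(84.6)(1.17)² = 57.90 kg·m².
Added inertia Σmr² = (12.5)(0.832)² + (5.54)(0.793)² = 12.14 kg·m²; I_f = 57.90 + 12.14 = 70.04 kg·m².
ω_f = I_p ω_i / I_f = (57.90)(1.39) / 70.04 = 1.149 rev/s.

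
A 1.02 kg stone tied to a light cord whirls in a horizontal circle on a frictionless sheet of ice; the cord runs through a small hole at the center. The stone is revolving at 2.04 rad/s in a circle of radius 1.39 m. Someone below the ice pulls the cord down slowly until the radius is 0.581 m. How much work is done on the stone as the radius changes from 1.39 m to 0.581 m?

W ≈ 19.4 J

The constraining force is radial, so m r² ω about the center is conserved.
ω₂ = ω₁ (r₁/r₂)² = (2.04)(1.39/0.581)² = 11.68 rad/s.
W = ΔKE = ½m(v₂² − v₁²) = 19.37 J.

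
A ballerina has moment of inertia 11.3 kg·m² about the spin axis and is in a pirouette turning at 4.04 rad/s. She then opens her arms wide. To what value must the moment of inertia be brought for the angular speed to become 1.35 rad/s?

I₂ ≈ 33.8 kg·m²

No external torque acts about the spin axis, so angular momentum is conserved.
I₂ = I₁ω₁ / ω₂ = (11.3)(4.04) / (1.35) = 33.82 kg·m².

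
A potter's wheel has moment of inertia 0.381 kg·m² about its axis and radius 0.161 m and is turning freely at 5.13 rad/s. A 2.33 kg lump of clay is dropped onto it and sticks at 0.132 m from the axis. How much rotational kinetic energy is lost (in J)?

The added mass arrives with no angular momentum about the axis, and any external torque about the axis is negligible, so the system's angular momentum is conserved.
Added inertia Σmr² = (2.33)(0.132)² = 0.04060 kg·m²; I_f = 0.3810 + 0.04060 = 0.4216 kg·m².
ω_f = I_p ω_i / I_f = (0.3810)(5.13) / 0.4216 = 4.636 rad/s.
KE_i = ½(0.3810)(5.130 rad/s)² = 5.013 J; KE_f = ½(0.4216)(4.636)² = 4.531 J.

energy lost ≈ 0.483 J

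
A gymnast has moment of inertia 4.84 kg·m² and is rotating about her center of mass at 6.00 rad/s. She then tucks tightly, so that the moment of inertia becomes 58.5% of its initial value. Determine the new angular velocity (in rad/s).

Angular momentum about the spin axis is conserved since the torque about it is zero.
I₂ = 0.585 × 4.84 = 2.831 kg·m².
ω₂ = I₁ω₁ / I₂ = (4.840)(6.00 rad/s) / (2.831) = 10.26 rad/s.

ω₂ ≈ 10.3 rad/s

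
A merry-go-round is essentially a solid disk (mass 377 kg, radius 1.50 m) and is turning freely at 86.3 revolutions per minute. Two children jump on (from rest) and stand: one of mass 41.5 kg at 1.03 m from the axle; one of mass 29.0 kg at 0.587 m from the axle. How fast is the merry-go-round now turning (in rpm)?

ω_f ≈ 76.5 rpm

No external torque acts about the axle; L_before = L_after.
I_p = ½(377)(1.50)² = 424.1 kg·m².
Added inertia Σmr² = (41.5)(1.03)² + (29.0)(0.587)² = 54.02 kg·m²; I_f = 424.1 + 54.02 = 478.1 kg·m².
ω_f = I_p ω_i / I_f = (424.1)(86.3) / 478.1 = 76.55 rpm.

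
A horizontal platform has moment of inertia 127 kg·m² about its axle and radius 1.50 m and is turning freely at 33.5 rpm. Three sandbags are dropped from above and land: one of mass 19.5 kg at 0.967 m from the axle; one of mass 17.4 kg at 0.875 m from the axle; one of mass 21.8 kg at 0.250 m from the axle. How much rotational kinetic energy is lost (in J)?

energy lost ≈ 161 J

The added mass arrives with no angular momentum about the axle, and any external torque about the axle is negligible, so the system's angular momentum is conserved.
Added inertia Σmr² = (19.5)(0.967)² + (17.4)(0.875)² + (21.8)(0.250)² = 32.92 kg·m²; I_f = 127.0 + 32.92 = 159.9 kg·m².
ω_f = I_p ω_i / I_f = (127.0)(33.5) / 159.9 = 26.60 rpm.
KE_i = ½(127.0)(3.508 rad/s)² = 781.5 J; KE_f = ½(159.9)(2.786)² = 620.6 J.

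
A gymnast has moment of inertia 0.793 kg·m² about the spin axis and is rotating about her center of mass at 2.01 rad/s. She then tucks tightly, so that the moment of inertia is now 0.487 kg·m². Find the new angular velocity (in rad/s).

No external torque acts about the spin axis, so angular momentum is conserved.
ω₂ = I₁ω₁ / I₂ = (0.7930)(2.01 rad/s) / (0.4870) = 3.273 rad/s.

ω₂ ≈ 3.27 rad/s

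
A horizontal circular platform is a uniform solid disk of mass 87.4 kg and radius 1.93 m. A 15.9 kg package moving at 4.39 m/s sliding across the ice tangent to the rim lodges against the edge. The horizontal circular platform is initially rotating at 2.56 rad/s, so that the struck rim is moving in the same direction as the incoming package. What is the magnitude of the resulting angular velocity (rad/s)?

|ω_f| ≈ 2.48 rad/s

About the central axle the impulsive forces during the collision are internal, so angular momentum about that axis is conserved.
I_p = ½(87.4)(1.93)² = 162.8 kg·m². Taking the sense of the package's angular momentum as positive, L_{package} = m v R = (15.9)(4.39)(1.93) = 134.7 kg·m²/s.
L_i = +I_p ω_p + m v R = +(162.8)(2.56) + 134.7 = 551.4 kg·m²/s.
After sticking, I_f = I_p + m R² = 162.8 + (15.9)(1.93)² = 222.0 kg·m².
ω_f = L_i / I_f = 551.4 / 222.0 = 2.484 rad/s.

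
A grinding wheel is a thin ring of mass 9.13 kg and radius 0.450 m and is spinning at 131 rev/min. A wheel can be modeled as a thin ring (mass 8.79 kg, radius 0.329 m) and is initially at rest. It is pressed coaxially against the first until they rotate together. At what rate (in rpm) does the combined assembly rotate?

|ω_f| ≈ 86.5 rpm

The coupling torques are internal; angular momentum about the shared axis is conserved.
Moments of inertia: I_A = (9.13)(0.450)² = 1.849 kg·m²; I_B = (8.79)(0.329)² = 0.9514 kg·m².
Taking A's sense as positive: L = (1.849)(131) = 242.2 kg·m²·rpm.
Combined I = 1.849 + 0.9514 = 2.800 kg·m².
ω_f = L / I = 242.2 / 2.800 = 86.49 rpm.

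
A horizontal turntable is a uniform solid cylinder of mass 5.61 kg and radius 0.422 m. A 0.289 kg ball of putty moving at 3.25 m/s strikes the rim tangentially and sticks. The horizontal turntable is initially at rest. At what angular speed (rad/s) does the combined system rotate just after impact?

About the axle the impulsive forces during the collision are internal, so angular momentum about that axis is conserved.
I_p = ½(5.61)(0.422)² = 0.4995 kg·m². Taking the sense of the ball of putty's angular momentum as positive, L_{ball} = m v R = (0.289)(3.25)(0.422) = 0.3964 kg·m²/s.
L_i = 0 + 0.3964 = 0.3964 kg·m²/s.
After sticking, I_f = I_p + m R² = 0.4995 + (0.289)(0.422)² = 0.5510 kg·m².
ω_f = L_i / I_f = 0.3964 / 0.5510 = 0.7194 rad/s.

|ω_f| ≈ 0.719 rad/s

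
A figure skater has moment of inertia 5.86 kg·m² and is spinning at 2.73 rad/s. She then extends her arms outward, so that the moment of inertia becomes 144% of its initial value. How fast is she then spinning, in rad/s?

ω₂ ≈ 1.90 rad/s

With no external torque about the axis, L is conserved: I₁ω₁ = I₂ω₂.
I₂ = 1.44 × 5.86 = 8.438 kg·m².
ω₂ = I₁ω₁ / I₂ = (5.860)(2.73 rad/s) / (8.438) = 1.896 rad/s.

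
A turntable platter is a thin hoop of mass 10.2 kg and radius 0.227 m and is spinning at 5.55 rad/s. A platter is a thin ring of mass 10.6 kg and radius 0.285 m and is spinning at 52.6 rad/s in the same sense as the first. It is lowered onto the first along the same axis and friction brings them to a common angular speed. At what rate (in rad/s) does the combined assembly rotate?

|ω_f| ≈ 34.8 rad/s

No external torque acts about the common axis, so total angular momentum is conserved.
Moments of inertia: I_A = (10.2)(0.227)² = 0.5256 kg·m²; I_B = (10.6)(0.285)² = 0.8610 kg·m².
Taking A's sense as positive: L = (0.5256)(5.55) + (0.8610)(52.6) = 48.20 kg·m²·rad/s.
Combined I = 0.5256 + 0.8610 = 1.387 kg·m².
ω_f = L / I = 48.20 / 1.387 = 34.77 rad/s.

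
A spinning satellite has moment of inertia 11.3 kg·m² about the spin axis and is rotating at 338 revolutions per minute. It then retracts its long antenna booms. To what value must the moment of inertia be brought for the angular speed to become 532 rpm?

I₂ ≈ 7.18 kg·m²

No external torque acts about the spin axis, so angular momentum is conserved.
I₂ = I₁ω₁ / ω₂ = (11.3)(338) / (532) = 7.179 kg·m².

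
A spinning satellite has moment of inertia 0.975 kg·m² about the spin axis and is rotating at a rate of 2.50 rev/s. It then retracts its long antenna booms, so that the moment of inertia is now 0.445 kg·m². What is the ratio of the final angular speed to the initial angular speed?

With no external torque about the axis, L is conserved: I₁ω₁ = I₂ω₂.
ω₂/ω₁ = I₁/I₂ = 0.9750 / 0.4450 = 2.191.

ω₂/ω₁ ≈ 2.19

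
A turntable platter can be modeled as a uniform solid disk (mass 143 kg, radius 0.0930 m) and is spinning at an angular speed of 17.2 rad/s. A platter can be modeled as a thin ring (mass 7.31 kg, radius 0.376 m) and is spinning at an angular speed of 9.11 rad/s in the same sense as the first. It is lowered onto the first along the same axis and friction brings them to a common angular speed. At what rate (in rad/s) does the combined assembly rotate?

|ω_f| ≈ 12.1 rad/s

No external torque acts about the common axis, so total angular momentum is conserved.
Moments of inertia: I_A = ½(143)(0.0930)² = 0.6184 kg·m²; I_B = (7.31)(0.376)² = 1.033 kg·m².
Taking A's sense as positive: L = (0.6184)(17.2) + (1.033)(9.11) = 20.05 kg·m²·rad/s.
Combined I = 0.6184 + 1.033 = 1.652 kg·m².
ω_f = L / I = 20.05 / 1.652 = 12.14 rad/s.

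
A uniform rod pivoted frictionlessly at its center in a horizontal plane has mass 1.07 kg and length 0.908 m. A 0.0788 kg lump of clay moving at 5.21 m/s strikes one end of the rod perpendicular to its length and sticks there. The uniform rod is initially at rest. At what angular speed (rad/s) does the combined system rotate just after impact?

The axle reaction passes through the pivot and exerts no torque about it; angular momentum about the pivot is conserved through the impact.
I_p = (1/12)(1.07)(0.908)² = 0.07351 kg·m². Taking the sense of the lump of clay's angular momentum as positive, L_{lump} = m v R = (0.0788)(5.21)(0.908/2) = 0.1864 kg·m²/s.
L_i = 0 + 0.1864 = 0.1864 kg·m²/s.
After sticking, I_f = I_p + m R² = 0.07351 + (0.0788)(0.908/2)² = 0.08976 kg·m².
ω_f = L_i / I_f = 0.1864 / 0.08976 = 2.077 rad/s.

|ω_f| ≈ 2.08 rad/s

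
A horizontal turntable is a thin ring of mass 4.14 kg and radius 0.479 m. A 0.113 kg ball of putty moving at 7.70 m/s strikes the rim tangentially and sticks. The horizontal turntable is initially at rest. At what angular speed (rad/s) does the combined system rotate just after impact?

|ω_f| ≈ 0.427 rad/s

The axle reaction passes through the axle and exerts no torque about it; angular momentum about the axle is conserved through the impact.
I_p = (4.14)(0.479)² = 0.9499 kg·m². Taking the sense of the ball of putty's angular momentum as positive, L_{ball} = m v R = (0.113)(7.70)(0.479) = 0.4168 kg·m²/s.
L_i = 0 + 0.4168 = 0.4168 kg·m²/s.
After sticking, I_f = I_p + m R² = 0.9499 + (0.113)(0.479)² = 0.9758 kg·m².
ω_f = L_i / I_f = 0.4168 / 0.9758 = 0.4271 rad/s.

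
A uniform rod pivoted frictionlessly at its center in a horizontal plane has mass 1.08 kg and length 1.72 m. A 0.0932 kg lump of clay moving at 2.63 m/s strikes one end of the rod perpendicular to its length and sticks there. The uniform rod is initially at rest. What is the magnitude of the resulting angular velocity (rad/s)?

|ω_f| ≈ 0.629 rad/s

The axle reaction passes through the pivot and exerts no torque about it; angular momentum about the pivot is conserved through the impact.
I_p = (1/12)(1.08)(1.72)² = 0.2663 kg·m². Taking the sense of the lump of clay's angular momentum as positive, L_{lump} = m v R = (0.0932)(2.63)(1.72/2) = 0.2108 kg·m²/s.
L_i = 0 + 0.2108 = 0.2108 kg·m²/s.
After sticking, I_f = I_p + m R² = 0.2663 + (0.0932)(1.72/2)² = 0.3352 kg·m².
ω_f = L_i / I_f = 0.2108 / 0.3352 = 0.6289 rad/s.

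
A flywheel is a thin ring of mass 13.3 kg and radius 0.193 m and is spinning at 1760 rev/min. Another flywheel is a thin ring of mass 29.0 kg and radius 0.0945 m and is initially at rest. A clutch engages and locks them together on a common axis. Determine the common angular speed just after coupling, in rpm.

No external torque acts about the common axis, so total angular momentum is conserved.
Moments of inertia: I_A = (13.3)(0.193)² = 0.4954 kg·m²; I_B = (29.0)(0.0945)² = 0.2590 kg·m².
Taking A's sense as positive: L = (0.4954)(1760) = 871.9 kg·m²·rpm.
Combined I = 0.4954 + 0.2590 = 0.7544 kg·m².
ω_f = L / I = 871.9 / 0.7544 = 1156 rpm.

|ω_f| ≈ 1160 rpm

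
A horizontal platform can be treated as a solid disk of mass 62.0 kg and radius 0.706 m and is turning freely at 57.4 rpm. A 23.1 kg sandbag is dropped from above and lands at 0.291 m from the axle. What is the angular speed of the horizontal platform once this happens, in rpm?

ω_f ≈ 50.9 rpm

No external torque acts about the axle; L_before = L_after.
I_p = ½(62.0)(0.706)² = 15.45 kg·m².
Added inertia Σmr² = (23.1)(0.291)² = 1.956 kg·m²; I_f = 15.45 + 1.956 = 17.41 kg·m².
ω_f = I_p ω_i / I_f = (15.45)(57.4) / 17.41 = 50.95 rpm.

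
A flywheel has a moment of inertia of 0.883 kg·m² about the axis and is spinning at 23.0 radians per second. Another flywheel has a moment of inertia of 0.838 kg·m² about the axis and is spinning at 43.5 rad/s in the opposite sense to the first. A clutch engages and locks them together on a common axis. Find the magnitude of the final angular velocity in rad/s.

The coupling torques are internal; angular momentum about the shared axis is conserved.
Taking A's sense as positive: L = (0.8830)(23.0) − (0.8380)(43.5) = -16.14 kg·m²·rad/s.
Combined I = 0.8830 + 0.8380 = 1.721 kg·m².
ω_f = L / I = -16.14 / 1.721 = -9.381 rad/s.

|ω_f| ≈ 9.38 rad/s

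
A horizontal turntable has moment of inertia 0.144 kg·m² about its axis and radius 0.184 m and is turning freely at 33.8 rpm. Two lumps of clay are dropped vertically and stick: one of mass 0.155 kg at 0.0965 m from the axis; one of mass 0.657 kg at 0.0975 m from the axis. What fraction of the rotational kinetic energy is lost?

fraction ≈ 0.0507

No external torque acts about the axis; L_before = L_after.
Added inertia Σmr² = (0.155)(0.0965)² + (0.657)(0.0975)² = 0.007689 kg·m²; I_f = 0.1440 + 0.007689 = 0.1517 kg·m².
ω_f = I_p ω_i / I_f = (0.1440)(33.8) / 0.1517 = 32.09 rpm.
KE_i = ½(0.1440)(3.540 rad/s)² = 0.9020 J; KE_f = ½(0.1517)(3.360)² = 0.8563 J.
Fraction lost = 0.05069.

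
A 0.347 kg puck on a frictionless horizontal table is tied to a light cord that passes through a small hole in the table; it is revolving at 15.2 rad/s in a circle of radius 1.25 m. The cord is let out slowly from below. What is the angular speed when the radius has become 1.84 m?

ω₂ ≈ 7.02 rad/s

No torque about the axis ⇒ m r₁² ω₁ = m r₂² ω₂.
ω₂ = ω₁ (r₁/r₂)² = (15.2)(1.25/1.84)² = 7.015 rad/s.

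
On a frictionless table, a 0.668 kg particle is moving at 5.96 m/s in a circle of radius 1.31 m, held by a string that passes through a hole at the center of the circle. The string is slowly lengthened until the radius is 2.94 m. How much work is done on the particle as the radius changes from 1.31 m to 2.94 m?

Central (radial) force ⇒ zero torque about the center ⇒ m v r is constant.
v₂ = v₁ r₁ / r₂ = (5.96)(1.31) / (2.94) = 2.656 m/s.
W = ΔKE = ½m(v₂² − v₁²) = -9.509 J.

W ≈ -9.51 J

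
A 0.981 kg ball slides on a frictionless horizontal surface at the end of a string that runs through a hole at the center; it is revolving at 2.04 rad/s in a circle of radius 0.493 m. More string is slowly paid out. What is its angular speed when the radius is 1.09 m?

No torque about the axis ⇒ m r₁² ω₁ = m r₂² ω₂.
ω₂ = ω₁ (r₁/r₂)² = (2.04)(0.493/1.09)² = 0.4173 rad/s.

ω₂ ≈ 0.417 rad/s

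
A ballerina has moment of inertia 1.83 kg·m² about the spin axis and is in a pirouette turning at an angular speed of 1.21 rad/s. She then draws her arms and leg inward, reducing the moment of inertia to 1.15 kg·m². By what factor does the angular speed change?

With no external torque about the axis, L is conserved: I₁ω₁ = I₂ω₂.
ω₂/ω₁ = I₁/I₂ = 1.830 / 1.150 = 1.591.

ω₂/ω₁ ≈ 1.59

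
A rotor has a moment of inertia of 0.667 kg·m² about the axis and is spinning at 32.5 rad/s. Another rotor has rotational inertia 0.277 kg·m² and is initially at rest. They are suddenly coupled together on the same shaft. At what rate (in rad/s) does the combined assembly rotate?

|ω_f| ≈ 23.0 rad/s

The coupling torques are internal; angular momentum about the shared axis is conserved.
Taking A's sense as positive: L = (0.6670)(32.5) = 21.68 kg·m²·rad/s.
Combined I = 0.6670 + 0.2770 = 0.9440 kg·m².
ω_f = L / I = 21.68 / 0.9440 = 22.96 rad/s.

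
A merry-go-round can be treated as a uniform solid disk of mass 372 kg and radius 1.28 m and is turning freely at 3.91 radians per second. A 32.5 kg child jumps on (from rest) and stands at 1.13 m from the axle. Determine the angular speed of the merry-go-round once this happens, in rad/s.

The added mass arrives with no angular momentum about the axle, and any external torque about the axle is negligible, so the system's angular momentum is conserved.
I_p = ½(372)(1.28)² = 304.7 kg·m².
Added inertia Σmr² = (32.5)(1.13)² = 41.50 kg·m²; I_f = 304.7 + 41.50 = 346.2 kg·m².
ω_f = I_p ω_i / I_f = (304.7)(3.91) / 346.2 = 3.441 rad/s.

ω_f ≈ 3.44 rad/s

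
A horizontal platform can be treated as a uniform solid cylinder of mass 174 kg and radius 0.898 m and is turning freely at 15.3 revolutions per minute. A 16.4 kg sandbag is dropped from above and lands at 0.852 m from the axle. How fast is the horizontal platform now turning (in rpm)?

ω_f ≈ 13.1 rpm

The added mass arrives with no angular momentum about the axle, and any external torque about the axle is negligible, so the system's angular momentum is conserved.
I_p = ½(174)(0.898)² = 70.16 kg·m².
Added inertia Σmr² = (16.4)(0.852)² = 11.90 kg·m²; I_f = 70.16 + 11.90 = 82.06 kg·m².
ω_f = I_p ω_i / I_f = (70.16)(15.3) / 82.06 = 13.08 rpm.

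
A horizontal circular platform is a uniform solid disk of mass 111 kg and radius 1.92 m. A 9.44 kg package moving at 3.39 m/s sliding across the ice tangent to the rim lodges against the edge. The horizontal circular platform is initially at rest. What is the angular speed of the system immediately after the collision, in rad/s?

About the central axle the impulsive forces during the collision are internal, so angular momentum about that axis is conserved.
I_p = ½(111)(1.92)² = 204.6 kg·m². Taking the sense of the package's angular momentum as positive, L_{package} = m v R = (9.44)(3.39)(1.92) = 61.44 kg·m²/s.
L_i = 0 + 61.44 = 61.44 kg·m²/s.
After sticking, I_f = I_p + m R² = 204.6 + (9.44)(1.92)² = 239.4 kg·m².
ω_f = L_i / I_f = 61.44 / 239.4 = 0.2567 rad/s.

|ω_f| ≈ 0.257 rad/s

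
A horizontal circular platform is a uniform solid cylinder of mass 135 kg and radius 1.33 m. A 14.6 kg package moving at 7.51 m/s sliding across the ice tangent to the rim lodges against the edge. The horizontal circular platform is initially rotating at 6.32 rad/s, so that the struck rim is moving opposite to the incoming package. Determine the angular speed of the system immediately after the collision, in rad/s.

The axle reaction passes through the central axle and exerts no torque about it; angular momentum about the central axle is conserved through the impact.
I_p = ½(135)(1.33)² = 119.4 kg·m². Taking the sense of the package's angular momentum as positive, L_{package} = m v R = (14.6)(7.51)(1.33) = 145.8 kg·m²/s.
L_i = −I_p ω_p + m v R = −(119.4)(6.32) + 145.8 = -608.8 kg·m²/s.
After sticking, I_f = I_p + m R² = 119.4 + (14.6)(1.33)² = 145.2 kg·m².
ω_f = L_i / I_f = -608.8 / 145.2 = -4.192 rad/s.

|ω_f| ≈ 4.19 rad/s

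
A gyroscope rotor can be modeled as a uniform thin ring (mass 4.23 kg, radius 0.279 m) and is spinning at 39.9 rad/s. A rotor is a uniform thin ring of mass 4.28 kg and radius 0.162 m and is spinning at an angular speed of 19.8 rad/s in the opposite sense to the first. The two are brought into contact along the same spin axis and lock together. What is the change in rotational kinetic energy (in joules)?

ΔKE ≈ -149 J

The coupling torques are internal; angular momentum about the shared axis is conserved.
Moments of inertia: I_A = (4.23)(0.279)² = 0.3293 kg·m²; I_B = (4.28)(0.162)² = 0.1123 kg·m².
Taking A's sense as positive: L = (0.3293)(39.9) − (0.1123)(19.8) = 10.91 kg·m²·rad/s.
Combined I = 0.3293 + 0.1123 = 0.4416 kg·m².
ω_f = L / I = 10.91 / 0.4416 = 24.71 rad/s.
KE_i = ½ΣIω² = 284.1 J; KE_f = ½(0.4416)(24.71)² = 134.9 J.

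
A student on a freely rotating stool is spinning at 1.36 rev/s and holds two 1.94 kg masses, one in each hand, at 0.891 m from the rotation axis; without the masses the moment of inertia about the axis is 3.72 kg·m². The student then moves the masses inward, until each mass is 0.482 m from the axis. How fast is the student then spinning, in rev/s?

ω₂ ≈ 2.00 rev/s

Angular momentum about the spin axis is conserved since the torque about it is zero.
I₁ = 3.72 + 2(1.94)(0.891)² = 6.800 kg·m²; I₂ = 3.72 + 2(1.94)(0.482)² = 4.621 kg·m².
ω₂ = I₁ω₁ / I₂ = (6.800)(1.36 rev/s) / (4.621) = 2.001 rev/s.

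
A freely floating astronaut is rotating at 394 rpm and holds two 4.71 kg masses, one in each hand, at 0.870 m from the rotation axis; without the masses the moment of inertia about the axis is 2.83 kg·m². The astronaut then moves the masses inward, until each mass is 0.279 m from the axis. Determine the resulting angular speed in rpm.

Angular momentum about the spin axis is conserved since the torque about it is zero.
I₁ = 2.83 + 2(4.71)(0.870)² = 9.960 kg·m²; I₂ = 2.83 + 2(4.71)(0.279)² = 3.563 kg·m².
ω₂ = I₁ω₁ / I₂ = (9.960)(394 rpm) / (3.563) = 1101 rpm.

ω₂ ≈ 1100 rpm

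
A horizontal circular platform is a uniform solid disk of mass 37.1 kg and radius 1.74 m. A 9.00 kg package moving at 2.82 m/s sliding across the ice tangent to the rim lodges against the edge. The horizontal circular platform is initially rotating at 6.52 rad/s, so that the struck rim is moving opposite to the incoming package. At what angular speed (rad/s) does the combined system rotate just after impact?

|ω_f| ≈ 3.86 rad/s

About the central axle the impulsive forces during the collision are internal, so angular momentum about that axis is conserved.
I_p = ½(37.1)(1.74)² = 56.16 kg·m². Taking the sense of the package's angular momentum as positive, L_{package} = m v R = (9.00)(2.82)(1.74) = 44.16 kg·m²/s.
L_i = −I_p ω_p + m v R = −(56.16)(6.52) + 44.16 = -322.0 kg·m²/s.
After sticking, I_f = I_p + m R² = 56.16 + (9.00)(1.74)² = 83.41 kg·m².
ω_f = L_i / I_f = -322.0 / 83.41 = -3.861 rad/s.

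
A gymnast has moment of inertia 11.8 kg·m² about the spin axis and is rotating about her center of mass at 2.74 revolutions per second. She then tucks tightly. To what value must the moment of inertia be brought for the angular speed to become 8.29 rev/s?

I₂ ≈ 3.90 kg·m²

Angular momentum about the spin axis is conserved since the torque about it is zero.
I₂ = I₁ω₁ / ω₂ = (11.8)(2.74) / (8.29) = 3.900 kg·m².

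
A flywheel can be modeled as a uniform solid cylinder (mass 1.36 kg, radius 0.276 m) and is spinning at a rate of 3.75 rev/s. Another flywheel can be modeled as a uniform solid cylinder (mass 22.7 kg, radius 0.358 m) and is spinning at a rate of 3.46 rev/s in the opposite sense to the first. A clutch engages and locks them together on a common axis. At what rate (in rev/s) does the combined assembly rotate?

|ω_f| ≈ 3.21 rev/s

No external torque acts about the common axis, so total angular momentum is conserved.
Moments of inertia: I_A = ½(1.36)(0.276)² = 0.05180 kg·m²; I_B = ½(22.7)(0.358)² = 1.455 kg·m².
Taking A's sense as positive: L = (0.05180)(3.75) − (1.455)(3.46) = -4.839 kg·m²·rev/s.
Combined I = 0.05180 + 1.455 = 1.506 kg·m².
ω_f = L / I = -4.839 / 1.506 = -3.212 rev/s.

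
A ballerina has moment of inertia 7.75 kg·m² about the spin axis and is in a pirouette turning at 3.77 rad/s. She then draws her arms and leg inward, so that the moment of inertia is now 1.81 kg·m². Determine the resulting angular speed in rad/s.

ω₂ ≈ 16.1 rad/s

Angular momentum about the spin axis is conserved since the torque about it is zero.
ω₂ = I₁ω₁ / I₂ = (7.750)(3.77 rad/s) / (1.810) = 16.14 rad/s.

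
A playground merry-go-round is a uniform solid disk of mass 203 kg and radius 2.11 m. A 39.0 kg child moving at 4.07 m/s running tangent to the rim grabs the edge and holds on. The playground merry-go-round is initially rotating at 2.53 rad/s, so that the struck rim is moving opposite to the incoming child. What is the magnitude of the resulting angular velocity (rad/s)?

|ω_f| ≈ 1.29 rad/s

The axle reaction passes through the axle and exerts no torque about it; angular momentum about the axle is conserved through the impact.
I_p = ½(203)(2.11)² = 451.9 kg·m². Taking the sense of the child's angular momentum as positive, L_{child} = m v R = (39.0)(4.07)(2.11) = 334.9 kg·m²/s.
L_i = −I_p ω_p + m v R = −(451.9)(2.53) + 334.9 = -808.4 kg·m²/s.
After sticking, I_f = I_p + m R² = 451.9 + (39.0)(2.11)² = 625.5 kg·m².
ω_f = L_i / I_f = -808.4 / 625.5 = -1.292 rad/s.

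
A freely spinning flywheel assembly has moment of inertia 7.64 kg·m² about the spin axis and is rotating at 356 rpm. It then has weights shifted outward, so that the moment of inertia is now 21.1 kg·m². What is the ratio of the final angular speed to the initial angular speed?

ω₂/ω₁ ≈ 0.362

Angular momentum about the spin axis is conserved since the torque about it is zero.
ω₂/ω₁ = I₁/I₂ = 7.640 / 21.10 = 0.3621.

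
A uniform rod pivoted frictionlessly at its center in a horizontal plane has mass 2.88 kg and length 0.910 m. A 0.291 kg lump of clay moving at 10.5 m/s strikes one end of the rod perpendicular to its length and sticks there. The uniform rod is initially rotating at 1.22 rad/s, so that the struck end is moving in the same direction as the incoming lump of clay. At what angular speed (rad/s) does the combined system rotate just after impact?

|ω_f| ≈ 6.30 rad/s

The axle reaction passes through the pivot and exerts no torque about it; angular momentum about the pivot is conserved through the impact.
I_p = (1/12)(2.88)(0.910)² = 0.1987 kg·m². Taking the sense of the lump of clay's angular momentum as positive, L_{lump} = m v R = (0.291)(10.5)(0.910/2) = 1.390 kg·m²/s.
L_i = +I_p ω_p + m v R = +(0.1987)(1.22) + 1.390 = 1.633 kg·m²/s.
After sticking, I_f = I_p + m R² = 0.1987 + (0.291)(0.910/2)² = 0.2590 kg·m².
ω_f = L_i / I_f = 1.633 / 0.2590 = 6.304 rad/s.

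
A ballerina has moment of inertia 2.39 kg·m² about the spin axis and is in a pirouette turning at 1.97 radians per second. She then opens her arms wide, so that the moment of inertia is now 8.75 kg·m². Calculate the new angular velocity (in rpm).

Angular momentum about the spin axis is conserved since the torque about it is zero.
ω₂ = I₁ω₁ / I₂ = (2.390)(1.97 rad/s) / (8.750) = 0.5381 rad/s = 5.138 rpm.

ω₂ ≈ 5.14 rpm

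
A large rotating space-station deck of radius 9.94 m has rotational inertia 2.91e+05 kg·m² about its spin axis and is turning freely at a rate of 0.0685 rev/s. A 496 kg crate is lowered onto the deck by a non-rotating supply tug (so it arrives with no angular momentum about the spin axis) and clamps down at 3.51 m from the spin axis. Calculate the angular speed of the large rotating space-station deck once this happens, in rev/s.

No external torque acts about the spin axis; L_before = L_after.
Added inertia Σmr² = (496)(3.51)² = 6111 kg·m²; I_f = 2.910e+05 + 6111 = 2.971e+05 kg·m².
ω_f = I_p ω_i / I_f = (2.910e+05)(0.0685) / 2.971e+05 = 0.06709 rev/s.

ω_f ≈ 0.0671 rev/s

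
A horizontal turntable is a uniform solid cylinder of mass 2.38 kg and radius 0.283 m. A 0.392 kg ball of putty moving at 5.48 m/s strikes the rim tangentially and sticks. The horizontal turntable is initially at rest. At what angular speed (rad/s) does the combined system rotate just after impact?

|ω_f| ≈ 4.80 rad/s

About the axle the impulsive forces during the collision are internal, so angular momentum about that axis is conserved.
I_p = ½(2.38)(0.283)² = 0.09531 kg·m². Taking the sense of the ball of putty's angular momentum as positive, L_{ball} = m v R = (0.392)(5.48)(0.283) = 0.6079 kg·m²/s.
L_i = 0 + 0.6079 = 0.6079 kg·m²/s.
After sticking, I_f = I_p + m R² = 0.09531 + (0.392)(0.283)² = 0.1267 kg·m².
ω_f = L_i / I_f = 0.6079 / 0.1267 = 4.798 rad/s.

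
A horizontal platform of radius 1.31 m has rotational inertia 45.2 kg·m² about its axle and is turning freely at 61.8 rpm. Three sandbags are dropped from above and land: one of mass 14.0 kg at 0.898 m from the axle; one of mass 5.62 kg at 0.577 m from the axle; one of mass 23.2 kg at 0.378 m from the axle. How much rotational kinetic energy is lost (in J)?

No external torque acts about the axle; L_before = L_after.
Added inertia Σmr² = (14.0)(0.898)² + (5.62)(0.577)² + (23.2)(0.378)² = 16.48 kg·m²; I_f = 45.20 + 16.48 = 61.68 kg·m².
ω_f = I_p ω_i / I_f = (45.20)(61.8) / 61.68 = 45.29 rpm.
KE_i = ½(45.20)(6.472 rad/s)² = 946.5 J; KE_f = ½(61.68)(4.743)² = 693.7 J.

energy lost ≈ 253 J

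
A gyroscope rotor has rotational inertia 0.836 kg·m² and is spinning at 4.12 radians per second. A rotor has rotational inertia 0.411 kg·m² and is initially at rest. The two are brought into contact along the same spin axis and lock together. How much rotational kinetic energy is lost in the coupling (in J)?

The coupling torques are internal; angular momentum about the shared axis is conserved.
Taking A's sense as positive: L = (0.8360)(4.12) = 3.444 kg·m²·rad/s.
Combined I = 0.8360 + 0.4110 = 1.247 kg·m².
ω_f = L / I = 3.444 / 1.247 = 2.762 rad/s.
KE_i = ½ΣIω² = 7.095 J; KE_f = ½(1.247)(2.762)² = 4.757 J.

ΔKE lost ≈ 2.34 J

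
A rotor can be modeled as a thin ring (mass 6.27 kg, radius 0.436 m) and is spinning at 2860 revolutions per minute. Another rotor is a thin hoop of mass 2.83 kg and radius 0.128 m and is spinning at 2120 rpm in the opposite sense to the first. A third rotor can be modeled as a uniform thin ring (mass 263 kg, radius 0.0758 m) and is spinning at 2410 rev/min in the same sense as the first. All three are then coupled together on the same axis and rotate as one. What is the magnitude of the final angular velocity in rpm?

|ω_f| ≈ 2530 rpm

The coupling torques are internal; angular momentum about the shared axis is conserved.
Moments of inertia: I_A = (6.27)(0.436)² = 1.192 kg·m²; I_B = (2.83)(0.128)² = 0.04637 kg·m²; I_C = (263)(0.0758)² = 1.511 kg·m².
Taking A's sense as positive: L = (1.192)(2860) − (0.04637)(2120) + (1.511)(2410) = 6952 kg·m²·rpm.
Combined I = 1.192 + 0.04637 + 1.511 = 2.749 kg·m².
ω_f = L / I = 6952 / 2.749 = 2529 rpm.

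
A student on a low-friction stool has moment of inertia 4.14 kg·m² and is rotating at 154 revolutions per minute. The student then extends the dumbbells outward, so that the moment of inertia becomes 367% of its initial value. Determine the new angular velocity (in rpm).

ω₂ ≈ 42.0 rpm

No external torque acts about the spin axis, so angular momentum is conserved.
I₂ = 3.67 × 4.14 = 15.19 kg·m².
ω₂ = I₁ω₁ / I₂ = (4.140)(154 rpm) / (15.19) = 41.96 rpm.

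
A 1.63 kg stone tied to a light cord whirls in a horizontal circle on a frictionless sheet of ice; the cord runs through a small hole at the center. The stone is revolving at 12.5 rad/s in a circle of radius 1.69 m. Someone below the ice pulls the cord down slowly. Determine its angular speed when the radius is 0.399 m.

ω₂ ≈ 224 rad/s

No torque about the axis ⇒ m r₁² ω₁ = m r₂² ω₂.
ω₂ = ω₁ (r₁/r₂)² = (12.5)(1.69/0.399)² = 224.3 rad/s.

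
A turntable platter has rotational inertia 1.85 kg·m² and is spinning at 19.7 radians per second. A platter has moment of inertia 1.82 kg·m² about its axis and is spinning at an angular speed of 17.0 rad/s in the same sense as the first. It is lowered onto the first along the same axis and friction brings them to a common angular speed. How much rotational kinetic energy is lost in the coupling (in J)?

ΔKE lost ≈ 3.34 J

No external torque acts about the common axis, so total angular momentum is conserved.
Taking A's sense as positive: L = (1.850)(19.7) + (1.820)(17.0) = 67.39 kg·m²·rad/s.
Combined I = 1.850 + 1.820 = 3.670 kg·m².
ω_f = L / I = 67.39 / 3.670 = 18.36 rad/s.
KE_i = ½ΣIω² = 622.0 J; KE_f = ½(3.670)(18.36)² = 618.6 J.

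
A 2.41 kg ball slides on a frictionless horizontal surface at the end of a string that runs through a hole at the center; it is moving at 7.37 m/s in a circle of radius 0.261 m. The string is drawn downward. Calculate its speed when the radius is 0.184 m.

v₂ ≈ 10.5 m/s

Central (radial) force ⇒ zero torque about the center ⇒ m v r is constant.
v₂ = v₁ r₁ / r₂ = (7.37)(0.261) / (0.184) = 10.45 m/s.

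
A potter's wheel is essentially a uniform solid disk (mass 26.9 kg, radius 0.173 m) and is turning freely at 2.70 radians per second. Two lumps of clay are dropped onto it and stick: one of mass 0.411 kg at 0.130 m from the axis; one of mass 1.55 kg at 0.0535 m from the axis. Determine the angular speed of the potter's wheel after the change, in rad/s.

ω_f ≈ 2.63 rad/s

The added mass arrives with no angular momentum about the axis, and any external torque about the axis is negligible, so the system's angular momentum is conserved.
I_p = ½(26.9)(0.173)² = 0.4025 kg·m².
Added inertia Σmr² = (0.411)(0.130)² + (1.55)(0.0535)² = 0.01138 kg·m²; I_f = 0.4025 + 0.01138 = 0.4139 kg·m².
ω_f = I_p ω_i / I_f = (0.4025)(2.70) / 0.4139 = 2.626 rad/s.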